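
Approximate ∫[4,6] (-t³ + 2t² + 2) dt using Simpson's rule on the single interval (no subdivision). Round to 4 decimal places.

S = (b−a)/6 · [f(4) + 4f(5) + f(6)] = 0.333333·[(-30) + 4·(-73) + (-142)] = -154.6667.

-154.6667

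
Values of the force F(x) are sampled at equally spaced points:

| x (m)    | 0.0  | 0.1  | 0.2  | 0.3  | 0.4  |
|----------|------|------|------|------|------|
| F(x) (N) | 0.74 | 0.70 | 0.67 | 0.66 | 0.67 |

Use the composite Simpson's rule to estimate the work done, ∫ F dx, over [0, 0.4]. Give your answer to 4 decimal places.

0.2730

h = 0.1, n = 4.
(h/3)·[y₀ + 4y₁ + 2y₂ + 4y₃ + y₄] = 0.033333·(8.19) = 0.2730.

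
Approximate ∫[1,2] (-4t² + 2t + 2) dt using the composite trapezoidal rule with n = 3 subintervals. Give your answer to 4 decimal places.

-4.4074

h = (2 − 1)/3 = 0.333333.
Nodes t₀,…,t₃ = 1, 1.333333, 1.666667, 2.
f(t) = -4t² + 2t + 2: f₀=0, f₁=-2.444444, f₂=-5.777778, f₃=-10.
(h/2)·[f₀ + 2f₁ + 2f₂ + f₃] = 0.166667·(-26.444444) = -4.4074.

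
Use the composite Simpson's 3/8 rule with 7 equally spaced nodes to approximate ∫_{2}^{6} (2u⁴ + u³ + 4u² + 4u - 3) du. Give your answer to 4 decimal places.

h = (6 − 2)/6 = 0.666667.
Nodes u₀,…,u₆ = 2, 2.666667, 3.333333, 4, 4.666667, 5.333333, 6.
f(u) = 2u⁴ + u³ + 4u² + 4u - 3: f₀=61, f₁=156.209877, f₂=338.728395, f₃=653, f₄=1152.950617, f₅=1901.987654, f₆=2973.
(3h/8)·[f₀ + 3f₁ + 3f₂ + 2f₃ + 3f₄ + 3f₅ + f₆] = 0.25·(14989.629630) = 3747.4074.

3747.4074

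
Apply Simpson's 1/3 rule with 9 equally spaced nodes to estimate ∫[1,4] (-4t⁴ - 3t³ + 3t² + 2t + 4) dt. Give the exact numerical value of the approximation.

h = (4 − 1)/8 = 0.375.
Nodes t₀,…,t₈ = 1, 1.375, 1.75, 2.125, 2.5, 2.875, 3.25, 3.625, 4.
f(t) = -4t⁴ - 3t³ + 3t² + 2t + 4: f₀=2, f₁=-9.6748046875, f₂=-36.90625, f₃=-88.5537109375, f₄=-175.375, f₅=-310.0263671875, f₆=-507.0625, f₇=-782.9365234375, f₈=-1156.
(h/3)·[f₀ + 4f₁ + 2f₂ + 4f₃ + 2f₄ + 4f₅ + 2f₆ + 4f₇ + f₈] = 0.125·(-7357.453125) = -919.681640625.

-919.681640625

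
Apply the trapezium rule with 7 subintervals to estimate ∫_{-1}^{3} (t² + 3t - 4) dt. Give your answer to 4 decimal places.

5.5510

h = (3 − (-1))/7 = 0.571429.
Nodes t₀,…,t₇ = -1, -0.428571, 0.142857, 0.714286, 1.285714, 1.857143, 2.428571, 3.
f(t) = t² + 3t - 4: f₀=-6, f₁=-5.102041, f₂=-3.551020, f₃=-1.346939, f₄=1.510204, f₅=5.020408, f₆=9.183673, f₇=14.
(h/2)·[f₀ + 2f₁ + 2f₂ + 2f₃ + 2f₄ + 2f₅ + 2f₆ + f₇] = 0.285714·(19.428571) = 5.5510.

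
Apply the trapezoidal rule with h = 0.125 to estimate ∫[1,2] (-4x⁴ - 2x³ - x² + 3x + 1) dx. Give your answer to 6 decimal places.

-29.305176

h = (2 − 1)/8 = 0.125.
Nodes x₀,…,x₈ = 1, 1.125, 1.25, 1.375, 1.5, 1.625, 1.75, 1.875, 2.
f(x) = -4x⁴ - 2x³ - x² + 3x + 1: f₀=-3, f₁=-6.1455078125, f₂=-10.484375, f₃=-16.2626953125, f₄=-23.75, f₅=-33.2392578125, f₆=-45.046875, f₇=-59.5126953125, f₈=-77.
(h/2)·[f₀ + 2f₁ + 2f₂ + 2f₃ + 2f₄ + 2f₅ + 2f₆ + 2f₇ + f₈] = 0.0625·(-468.8828125) = -29.305176.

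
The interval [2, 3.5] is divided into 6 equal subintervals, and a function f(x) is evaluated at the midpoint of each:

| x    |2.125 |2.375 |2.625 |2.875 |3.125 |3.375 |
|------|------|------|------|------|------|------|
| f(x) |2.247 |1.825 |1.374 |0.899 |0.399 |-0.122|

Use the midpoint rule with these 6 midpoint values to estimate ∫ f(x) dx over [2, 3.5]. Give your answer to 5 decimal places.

1.65550

h = 0.25, n = 6.
h·[y(m₁) + y(m₂) + y(m₃) + y(m₄) + y(m₅) + y(m₆)] = 0.25·(6.622) = 1.65550.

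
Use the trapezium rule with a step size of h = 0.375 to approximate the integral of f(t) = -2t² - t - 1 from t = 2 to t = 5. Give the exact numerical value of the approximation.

-91.640625

h = (5 − 2)/8 = 0.375.
Nodes t₀,…,t₈ = 2, 2.375, 2.75, 3.125, 3.5, 3.875, 4.25, 4.625, 5.
f(t) = -2t² - t - 1: f₀=-11, f₁=-14.65625, f₂=-18.875, f₃=-23.65625, f₄=-29, f₅=-34.90625, f₆=-41.375, f₇=-48.40625, f₈=-56.
(h/2)·[f₀ + 2f₁ + 2f₂ + 2f₃ + 2f₄ + 2f₅ + 2f₆ + 2f₇ + f₈] = 0.1875·(-488.75) = -91.640625.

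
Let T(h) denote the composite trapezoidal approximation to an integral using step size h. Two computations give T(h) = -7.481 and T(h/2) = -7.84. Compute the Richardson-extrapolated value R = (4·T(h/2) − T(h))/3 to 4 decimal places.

R = (4·T(h/2) − T(h)) / 3 = (4·(-7.84) − (-7.481))/3 = (-23.879)/3 = -7.9597.

-7.9597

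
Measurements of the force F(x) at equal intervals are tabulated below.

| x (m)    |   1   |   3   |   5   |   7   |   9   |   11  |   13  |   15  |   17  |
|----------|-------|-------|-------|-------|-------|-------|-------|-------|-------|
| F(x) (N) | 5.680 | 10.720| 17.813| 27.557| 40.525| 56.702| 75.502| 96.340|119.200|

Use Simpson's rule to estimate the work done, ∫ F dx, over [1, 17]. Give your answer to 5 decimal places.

h = 2, n = 8.
(h/3)·[y₀ + 4y₁ + 2y₂ + 4y₃ + 2y₄ + 4y₅ + 2y₆ + 4y₇ + y₈] = 0.666667·(1157.836) = 771.89067.

771.89067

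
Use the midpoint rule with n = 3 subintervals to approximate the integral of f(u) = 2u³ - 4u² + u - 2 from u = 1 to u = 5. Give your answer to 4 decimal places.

142.3704

h = (5 − 1)/3 = 1.333333.
Midpoints m₁,…,m₃ = 1.666667, 3, 4.333333.
f(m₁)=-2.185185, f(m₂)=19, f(m₃)=89.962963.
h·[f(m₁) + f(m₂) + f(m₃)] = 1.333333·(106.777778) = 142.3704.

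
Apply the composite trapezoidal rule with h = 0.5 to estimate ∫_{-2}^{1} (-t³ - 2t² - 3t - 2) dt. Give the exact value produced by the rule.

h = (1 − (-2))/6 = 0.5.
Nodes t₀,…,t₆ = -2, -1.5, -1, -0.5, 0, 0.5, 1.
f(t) = -t³ - 2t² - 3t - 2: f₀=4, f₁=1.375, f₂=0, f₃=-0.875, f₄=-2, f₅=-4.125, f₆=-8.
(h/2)·[f₀ + 2f₁ + 2f₂ + 2f₃ + 2f₄ + 2f₅ + f₆] = 0.25·(-15.25) = -3.8125.

-3.8125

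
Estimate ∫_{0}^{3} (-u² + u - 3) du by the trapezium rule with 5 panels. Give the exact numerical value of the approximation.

-13.68

h = (3 − 0)/5 = 0.6.
Nodes u₀,…,u₅ = 0, 0.6, 1.2, 1.8, 2.4, 3.
f(u) = -u² + u - 3: f₀=-3, f₁=-2.76, f₂=-3.24, f₃=-4.44, f₄=-6.36, f₅=-9.
(h/2)·[f₀ + 2f₁ + 2f₂ + 2f₃ + 2f₄ + f₅] = 0.3·(-45.6) = -13.68.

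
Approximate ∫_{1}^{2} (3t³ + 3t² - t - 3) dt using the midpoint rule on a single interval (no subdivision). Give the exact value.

12.375

M = (b−a)·f(1.5) = 1·(12.375) = 12.375.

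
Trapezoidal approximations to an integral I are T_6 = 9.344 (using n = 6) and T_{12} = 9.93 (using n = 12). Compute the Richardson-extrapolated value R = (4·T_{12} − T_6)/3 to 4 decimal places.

R = (4·T_{12} − T_6) / 3 = (4·9.93 − 9.344)/3 = (30.376)/3 = 10.1253.

10.1253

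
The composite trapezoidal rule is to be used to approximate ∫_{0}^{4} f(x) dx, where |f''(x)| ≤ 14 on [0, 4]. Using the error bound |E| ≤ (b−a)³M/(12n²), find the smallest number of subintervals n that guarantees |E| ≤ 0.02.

62

Need 896/(12n²) ≤ 0.02.
n² ≥ 896/(12·0.02) = 3733.33 ⇒ n ≥ 61.1010, so the smallest n is 62.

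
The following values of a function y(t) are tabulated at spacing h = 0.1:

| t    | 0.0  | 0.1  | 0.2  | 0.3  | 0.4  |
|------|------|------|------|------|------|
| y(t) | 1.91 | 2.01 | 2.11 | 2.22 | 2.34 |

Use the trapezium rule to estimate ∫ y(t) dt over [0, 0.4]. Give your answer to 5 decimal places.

h = 0.1, n = 4.
(h/2)·[y₀ + 2y₁ + 2y₂ + 2y₃ + y₄] = 0.05·(16.93) = 0.84650.

0.84650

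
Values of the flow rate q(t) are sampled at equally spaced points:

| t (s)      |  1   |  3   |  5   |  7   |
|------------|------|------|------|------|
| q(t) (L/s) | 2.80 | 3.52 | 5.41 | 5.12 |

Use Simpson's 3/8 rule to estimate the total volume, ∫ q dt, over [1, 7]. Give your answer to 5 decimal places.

26.03250

h = 2, n = 3.
(3h/8)·[y₀ + 3y₁ + 3y₂ + y₃] = 0.75·(34.71) = 26.03250.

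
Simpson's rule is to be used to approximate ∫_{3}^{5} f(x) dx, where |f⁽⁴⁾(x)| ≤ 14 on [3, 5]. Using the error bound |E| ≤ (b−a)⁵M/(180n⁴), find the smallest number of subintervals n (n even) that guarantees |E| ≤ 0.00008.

14

Need 448/(180n⁴) ≤ 0.00008.
n⁴ ≥ 448/(180·0.00008) = 31111.1 ⇒ n ≥ 13.2809, so the smallest even n is 14. (n must be even for Simpson's rule.)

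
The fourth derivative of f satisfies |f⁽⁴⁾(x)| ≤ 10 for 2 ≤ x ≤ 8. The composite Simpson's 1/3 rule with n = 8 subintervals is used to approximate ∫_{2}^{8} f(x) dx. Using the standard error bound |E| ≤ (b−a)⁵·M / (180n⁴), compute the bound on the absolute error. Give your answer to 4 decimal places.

|E| ≤ (6)⁵·10 / (180·8⁴) = 77760/737280 = 0.1055.

0.1055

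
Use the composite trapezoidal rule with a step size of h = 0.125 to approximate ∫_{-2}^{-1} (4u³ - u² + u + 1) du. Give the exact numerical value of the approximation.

-17.8828125

h = (-1 − (-2))/8 = 0.125.
Nodes u₀,…,u₈ = -2, -1.875, -1.75, -1.625, -1.5, -1.375, -1.25, -1.125, -1.
f(u) = 4u³ - u² + u + 1: f₀=-37, f₁=-30.7578125, f₂=-25.25, f₃=-20.4296875, f₄=-16.25, f₅=-12.6640625, f₆=-9.625, f₇=-7.0859375, f₈=-5.
(h/2)·[f₀ + 2f₁ + 2f₂ + 2f₃ + 2f₄ + 2f₅ + 2f₆ + 2f₇ + f₈] = 0.0625·(-286.125) = -17.8828125.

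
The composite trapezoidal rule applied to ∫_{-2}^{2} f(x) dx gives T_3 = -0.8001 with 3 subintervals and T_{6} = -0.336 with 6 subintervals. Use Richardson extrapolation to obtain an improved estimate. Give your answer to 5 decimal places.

-0.18130

R = (4·T_{6} − T_3) / 3 = (4·(-0.336) − (-0.8001))/3 = (-0.5439)/3 = -0.18130.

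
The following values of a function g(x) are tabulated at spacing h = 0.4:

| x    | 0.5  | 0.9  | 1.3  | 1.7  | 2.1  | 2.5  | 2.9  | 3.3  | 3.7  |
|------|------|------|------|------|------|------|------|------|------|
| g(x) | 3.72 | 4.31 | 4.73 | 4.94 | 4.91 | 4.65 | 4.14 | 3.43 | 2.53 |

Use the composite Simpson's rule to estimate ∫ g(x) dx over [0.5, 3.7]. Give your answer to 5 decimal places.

h = 0.4, n = 8.
(h/3)·[y₀ + 4y₁ + 2y₂ + 4y₃ + 2y₄ + 4y₅ + 2y₆ + 4y₇ + y₈] = 0.133333·(103.13) = 13.75067.

13.75067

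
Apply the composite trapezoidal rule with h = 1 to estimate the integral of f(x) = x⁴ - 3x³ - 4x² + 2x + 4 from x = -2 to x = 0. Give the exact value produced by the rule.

16

h = (0 − (-2))/2 = 1.
Nodes x₀,…,x₂ = -2, -1, 0.
f(x) = x⁴ - 3x³ - 4x² + 2x + 4: f₀=24, f₁=2, f₂=4.
(h/2)·[f₀ + 2f₁ + f₂] = 0.5·(32) = 16.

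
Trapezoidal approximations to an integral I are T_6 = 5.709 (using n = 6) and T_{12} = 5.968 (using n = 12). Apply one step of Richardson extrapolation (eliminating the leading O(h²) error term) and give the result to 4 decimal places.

6.0543

R = (4·T_{12} − T_6) / 3 = (4·5.968 − 5.709)/3 = (18.163)/3 = 6.0543.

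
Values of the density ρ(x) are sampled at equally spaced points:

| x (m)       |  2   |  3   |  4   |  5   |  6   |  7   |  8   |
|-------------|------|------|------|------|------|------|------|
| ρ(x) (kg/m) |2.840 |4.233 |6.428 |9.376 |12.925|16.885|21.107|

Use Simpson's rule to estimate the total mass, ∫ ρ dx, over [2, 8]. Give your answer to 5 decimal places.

h = 1, n = 6.
(h/3)·[y₀ + 4y₁ + 2y₂ + 4y₃ + 2y₄ + 4y₅ + y₆] = 0.333333·(184.629) = 61.54300.

61.54300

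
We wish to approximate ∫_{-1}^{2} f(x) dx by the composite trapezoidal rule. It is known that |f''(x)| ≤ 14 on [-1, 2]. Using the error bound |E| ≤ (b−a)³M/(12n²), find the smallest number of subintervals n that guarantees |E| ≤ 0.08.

20

Need 378/(12n²) ≤ 0.08.
n² ≥ 378/(12·0.08) = 393.75 ⇒ n ≥ 19.8431, so the smallest n is 20.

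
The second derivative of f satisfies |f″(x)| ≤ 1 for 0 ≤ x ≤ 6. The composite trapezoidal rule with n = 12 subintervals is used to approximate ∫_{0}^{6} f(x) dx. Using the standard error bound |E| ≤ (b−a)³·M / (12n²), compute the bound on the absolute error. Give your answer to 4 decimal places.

|E| ≤ (6)³·1 / (12·12²) = 216/1728 = 0.1250.

0.1250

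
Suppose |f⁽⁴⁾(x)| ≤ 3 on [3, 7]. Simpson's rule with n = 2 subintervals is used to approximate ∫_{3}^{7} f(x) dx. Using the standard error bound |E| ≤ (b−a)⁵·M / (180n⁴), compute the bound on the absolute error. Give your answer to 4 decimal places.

|E| ≤ (4)⁵·3 / (180·2⁴) = 3072/2880 = 1.0667.

1.0667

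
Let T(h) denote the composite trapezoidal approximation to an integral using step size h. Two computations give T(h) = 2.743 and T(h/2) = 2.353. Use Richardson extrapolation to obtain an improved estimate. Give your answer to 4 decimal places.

R = (4·T(h/2) − T(h)) / 3 = (4·2.353 − 2.743)/3 = (6.669)/3 = 2.2230.

2.2230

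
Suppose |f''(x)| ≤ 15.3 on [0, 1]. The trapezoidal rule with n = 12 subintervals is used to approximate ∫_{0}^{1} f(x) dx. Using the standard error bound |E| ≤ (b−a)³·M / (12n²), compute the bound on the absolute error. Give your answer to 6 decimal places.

0.008854

|E| ≤ (1)³·15.3 / (12·12²) = 15.3/1728 = 0.008854.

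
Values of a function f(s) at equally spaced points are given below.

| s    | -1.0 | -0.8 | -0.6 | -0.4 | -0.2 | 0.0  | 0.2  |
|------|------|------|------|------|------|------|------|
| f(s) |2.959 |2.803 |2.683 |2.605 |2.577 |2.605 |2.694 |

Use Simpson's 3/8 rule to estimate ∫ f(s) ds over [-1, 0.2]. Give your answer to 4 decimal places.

3.2150

h = 0.2, n = 6.
(3h/8)·[y₀ + 3y₁ + 3y₂ + 2y₃ + 3y₄ + 3y₅ + y₆] = 0.075·(42.867) = 3.2150.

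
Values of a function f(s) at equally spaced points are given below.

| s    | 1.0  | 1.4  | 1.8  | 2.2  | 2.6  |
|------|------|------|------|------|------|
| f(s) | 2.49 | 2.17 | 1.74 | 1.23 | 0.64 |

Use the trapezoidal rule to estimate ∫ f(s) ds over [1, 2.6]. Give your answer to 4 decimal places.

h = 0.4, n = 4.
(h/2)·[y₀ + 2y₁ + 2y₂ + 2y₃ + y₄] = 0.2·(13.41) = 2.6820.

2.6820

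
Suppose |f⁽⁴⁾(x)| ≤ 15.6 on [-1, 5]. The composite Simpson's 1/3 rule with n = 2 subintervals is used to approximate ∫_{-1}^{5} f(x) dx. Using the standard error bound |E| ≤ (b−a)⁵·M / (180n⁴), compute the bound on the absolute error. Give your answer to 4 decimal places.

|E| ≤ (6)⁵·15.6 / (180·2⁴) = 121305.6/2880 = 42.1200.

42.1200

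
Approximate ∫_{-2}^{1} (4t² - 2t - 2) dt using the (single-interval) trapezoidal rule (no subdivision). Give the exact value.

T = (b−a)/2 · [f(-2) + f(1)] = 1.5·[18 + 0] = 27.

27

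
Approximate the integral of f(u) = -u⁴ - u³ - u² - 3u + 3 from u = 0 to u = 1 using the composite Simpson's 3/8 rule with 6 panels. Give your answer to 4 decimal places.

h = (1 − 0)/6 = 0.166667.
Nodes u₀,…,u₆ = 0, 0.166667, 0.333333, 0.5, 0.666667, 0.833333, 1.
f(u) = -u⁴ - u³ - u² - 3u + 3: f₀=3, f₁=2.466821, f₂=1.839506, f₃=1.0625, f₄=0.061728, f₅=-1.255401, f₆=-3.
(3h/8)·[f₀ + 3f₁ + 3f₂ + 2f₃ + 3f₄ + 3f₅ + f₆] = 0.0625·(11.462963) = 0.7164.

0.7164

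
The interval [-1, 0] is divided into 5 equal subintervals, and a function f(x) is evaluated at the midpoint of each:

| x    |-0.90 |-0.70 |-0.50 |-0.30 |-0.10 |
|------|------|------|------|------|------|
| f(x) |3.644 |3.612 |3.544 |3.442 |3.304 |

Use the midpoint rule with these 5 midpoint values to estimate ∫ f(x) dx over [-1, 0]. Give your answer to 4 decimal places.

3.5092

h = 0.2, n = 5.
h·[y(m₁) + y(m₂) + y(m₃) + y(m₄) + y(m₅)] = 0.2·(17.546) = 3.5092.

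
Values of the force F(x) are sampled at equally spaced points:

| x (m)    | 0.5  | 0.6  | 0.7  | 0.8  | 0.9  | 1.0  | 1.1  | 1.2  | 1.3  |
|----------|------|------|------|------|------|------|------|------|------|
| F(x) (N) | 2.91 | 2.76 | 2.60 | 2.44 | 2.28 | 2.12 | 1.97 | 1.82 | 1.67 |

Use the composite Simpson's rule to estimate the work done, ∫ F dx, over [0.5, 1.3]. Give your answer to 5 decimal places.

1.82800

h = 0.1, n = 8.
(h/3)·[y₀ + 4y₁ + 2y₂ + 4y₃ + 2y₄ + 4y₅ + 2y₆ + 4y₇ + y₈] = 0.033333·(54.84) = 1.82800.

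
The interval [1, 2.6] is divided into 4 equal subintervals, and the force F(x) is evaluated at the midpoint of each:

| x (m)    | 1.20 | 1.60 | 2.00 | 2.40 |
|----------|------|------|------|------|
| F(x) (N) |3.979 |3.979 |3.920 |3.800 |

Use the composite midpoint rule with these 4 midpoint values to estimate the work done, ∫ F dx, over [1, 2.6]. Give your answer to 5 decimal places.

6.27120

h = 0.4, n = 4.
h·[y(m₁) + y(m₂) + y(m₃) + y(m₄)] = 0.4·(15.678) = 6.27120.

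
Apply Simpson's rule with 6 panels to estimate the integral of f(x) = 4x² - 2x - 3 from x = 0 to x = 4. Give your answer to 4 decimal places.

57.3333

h = (4 − 0)/6 = 0.666667.
Nodes x₀,…,x₆ = 0, 0.666667, 1.333333, 2, 2.666667, 3.333333, 4.
f(x) = 4x² - 2x - 3: f₀=-3, f₁=-2.555556, f₂=1.444444, f₃=9, f₄=20.111111, f₅=34.777778, f₆=53.
(h/3)·[f₀ + 4f₁ + 2f₂ + 4f₃ + 2f₄ + 4f₅ + f₆] = 0.222222·(258) = 57.3333.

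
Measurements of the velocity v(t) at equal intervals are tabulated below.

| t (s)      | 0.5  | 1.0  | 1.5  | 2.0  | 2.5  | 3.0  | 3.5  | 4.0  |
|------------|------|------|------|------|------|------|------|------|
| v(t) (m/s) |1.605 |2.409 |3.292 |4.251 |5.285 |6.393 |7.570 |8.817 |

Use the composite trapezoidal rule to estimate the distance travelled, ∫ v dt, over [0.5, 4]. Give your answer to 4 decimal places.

h = 0.5, n = 7.
(h/2)·[y₀ + 2y₁ + 2y₂ + 2y₃ + 2y₄ + 2y₅ + 2y₆ + y₇] = 0.25·(68.822) = 17.2055.

17.2055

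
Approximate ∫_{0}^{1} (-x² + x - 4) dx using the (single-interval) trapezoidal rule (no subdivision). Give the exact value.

-4

T = (b−a)/2 · [f(0) + f(1)] = 0.5·[(-4) + (-4)] = -4.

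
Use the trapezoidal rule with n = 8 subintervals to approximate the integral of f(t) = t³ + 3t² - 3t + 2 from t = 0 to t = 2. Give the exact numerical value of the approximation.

h = (2 − 0)/8 = 0.25.
Nodes t₀,…,t₈ = 0, 0.25, 0.5, 0.75, 1, 1.25, 1.5, 1.75, 2.
f(t) = t³ + 3t² - 3t + 2: f₀=2, f₁=1.453125, f₂=1.375, f₃=1.859375, f₄=3, f₅=4.890625, f₆=7.625, f₇=11.296875, f₈=16.
(h/2)·[f₀ + 2f₁ + 2f₂ + 2f₃ + 2f₄ + 2f₅ + 2f₆ + 2f₇ + f₈] = 0.125·(81) = 10.125.

10.125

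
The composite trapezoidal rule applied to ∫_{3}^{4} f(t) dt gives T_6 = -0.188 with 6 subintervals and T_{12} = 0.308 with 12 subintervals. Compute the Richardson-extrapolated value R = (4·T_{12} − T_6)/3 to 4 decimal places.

0.4733

R = (4·T_{12} − T_6) / 3 = (4·0.308 − (-0.188))/3 = (1.420)/3 = 0.4733.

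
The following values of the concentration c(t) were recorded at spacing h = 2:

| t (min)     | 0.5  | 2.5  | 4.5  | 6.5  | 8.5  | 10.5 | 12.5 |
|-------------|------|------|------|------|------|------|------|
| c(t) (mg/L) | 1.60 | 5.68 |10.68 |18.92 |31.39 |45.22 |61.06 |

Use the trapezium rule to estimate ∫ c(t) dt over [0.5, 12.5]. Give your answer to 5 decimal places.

286.44000

h = 2, n = 6.
(h/2)·[y₀ + 2y₁ + 2y₂ + 2y₃ + 2y₄ + 2y₅ + y₆] = 1·(286.44) = 286.44000.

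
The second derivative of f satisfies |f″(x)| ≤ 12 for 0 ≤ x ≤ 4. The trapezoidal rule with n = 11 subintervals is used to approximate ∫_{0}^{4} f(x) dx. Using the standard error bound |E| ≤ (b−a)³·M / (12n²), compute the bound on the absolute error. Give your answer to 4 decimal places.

0.5289

|E| ≤ (4)³·12 / (12·11²) = 768/1452 = 0.5289.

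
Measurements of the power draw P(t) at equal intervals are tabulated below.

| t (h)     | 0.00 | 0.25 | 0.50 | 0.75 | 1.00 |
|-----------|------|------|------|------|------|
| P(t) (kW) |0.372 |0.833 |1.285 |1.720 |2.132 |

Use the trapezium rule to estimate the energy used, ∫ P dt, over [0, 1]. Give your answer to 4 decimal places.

h = 0.25, n = 4.
(h/2)·[y₀ + 2y₁ + 2y₂ + 2y₃ + y₄] = 0.125·(10.180) = 1.2725.

1.2725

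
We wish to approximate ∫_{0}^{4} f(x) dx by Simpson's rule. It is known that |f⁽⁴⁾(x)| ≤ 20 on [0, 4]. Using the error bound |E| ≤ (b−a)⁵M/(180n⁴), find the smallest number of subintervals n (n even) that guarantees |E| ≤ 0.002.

Need 20480/(180n⁴) ≤ 0.002.
n⁴ ≥ 20480/(180·0.002) = 56888.9 ⇒ n ≥ 15.4439, so the smallest even n is 16. (n must be even for Simpson's rule.)

16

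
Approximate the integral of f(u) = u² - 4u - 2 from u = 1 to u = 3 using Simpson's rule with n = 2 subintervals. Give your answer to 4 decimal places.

h = (3 − 1)/2 = 1.
Nodes u₀,…,u₂ = 1, 2, 3.
f(u) = u² - 4u - 2: f₀=-5, f₁=-6, f₂=-5.
(h/3)·[f₀ + 4f₁ + f₂] = 0.333333·(-34) = -11.3333.

-11.3333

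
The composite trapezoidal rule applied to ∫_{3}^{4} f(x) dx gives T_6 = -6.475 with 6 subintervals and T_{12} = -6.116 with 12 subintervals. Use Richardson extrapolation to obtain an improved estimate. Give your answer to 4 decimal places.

-5.9963

R = (4·T_{12} − T_6) / 3 = (4·(-6.116) − (-6.475))/3 = (-17.989)/3 = -5.9963.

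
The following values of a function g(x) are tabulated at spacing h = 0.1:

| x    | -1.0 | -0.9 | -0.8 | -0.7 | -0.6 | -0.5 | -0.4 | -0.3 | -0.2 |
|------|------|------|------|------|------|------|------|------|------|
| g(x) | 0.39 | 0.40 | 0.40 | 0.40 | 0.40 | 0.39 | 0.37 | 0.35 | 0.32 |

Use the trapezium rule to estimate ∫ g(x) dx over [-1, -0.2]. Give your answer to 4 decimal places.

h = 0.1, n = 8.
(h/2)·[y₀ + 2y₁ + 2y₂ + 2y₃ + 2y₄ + 2y₅ + 2y₆ + 2y₇ + y₈] = 0.05·(6.13) = 0.3065.

0.3065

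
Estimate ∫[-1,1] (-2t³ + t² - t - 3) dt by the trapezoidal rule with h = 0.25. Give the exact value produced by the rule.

-5.3125

h = (1 − (-1))/8 = 0.25.
Nodes t₀,…,t₈ = -1, -0.75, -0.5, -0.25, 0, 0.25, 0.5, 0.75, 1.
f(t) = -2t³ + t² - t - 3: f₀=1, f₁=-0.84375, f₂=-2, f₃=-2.65625, f₄=-3, f₅=-3.21875, f₆=-3.5, f₇=-4.03125, f₈=-5.
(h/2)·[f₀ + 2f₁ + 2f₂ + 2f₃ + 2f₄ + 2f₅ + 2f₆ + 2f₇ + f₈] = 0.125·(-42.5) = -5.3125.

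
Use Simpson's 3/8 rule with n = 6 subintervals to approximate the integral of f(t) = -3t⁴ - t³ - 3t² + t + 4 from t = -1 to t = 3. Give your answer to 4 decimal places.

h = (3 − (-1))/6 = 0.666667.
Nodes t₀,…,t₆ = -1, -0.333333, 0.333333, 1, 1.666667, 2.333333, 3.
f(t) = -3t⁴ - t³ - 3t² + t + 4: f₀=-2, f₁=3.333333, f₂=3.925926, f₃=-2, f₄=-30.444444, f₅=-111.629630, f₆=-290.
(3h/8)·[f₀ + 3f₁ + 3f₂ + 2f₃ + 3f₄ + 3f₅ + f₆] = 0.25·(-700.444444) = -175.1111.

-175.1111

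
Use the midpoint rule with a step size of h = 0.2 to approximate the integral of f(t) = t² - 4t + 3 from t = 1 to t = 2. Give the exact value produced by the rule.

-0.67

h = (2 − 1)/5 = 0.2.
Midpoints m₁,…,m₅ = 1.1, 1.3, 1.5, 1.7, 1.9.
f(m₁)=-0.19, f(m₂)=-0.51, f(m₃)=-0.75, f(m₄)=-0.91, f(m₅)=-0.99.
h·[f(m₁) + f(m₂) + f(m₃) + f(m₄) + f(m₅)] = 0.2·(-3.35) = -0.67.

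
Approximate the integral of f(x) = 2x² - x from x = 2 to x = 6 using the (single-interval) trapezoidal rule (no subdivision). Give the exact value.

144

T = (b−a)/2 · [f(2) + f(6)] = 2·[6 + 66] = 144.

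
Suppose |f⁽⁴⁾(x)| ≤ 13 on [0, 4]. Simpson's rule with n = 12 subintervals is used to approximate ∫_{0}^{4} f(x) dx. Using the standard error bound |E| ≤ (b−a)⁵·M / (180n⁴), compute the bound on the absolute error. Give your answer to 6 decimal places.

|E| ≤ (4)⁵·13 / (180·12⁴) = 13312/3732480 = 0.003567.

0.003567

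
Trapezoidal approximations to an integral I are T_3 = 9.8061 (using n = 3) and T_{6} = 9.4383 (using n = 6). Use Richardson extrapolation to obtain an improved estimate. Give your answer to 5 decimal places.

9.31570

R = (4·T_{6} − T_3) / 3 = (4·9.4383 − 9.8061)/3 = (27.9471)/3 = 9.31570.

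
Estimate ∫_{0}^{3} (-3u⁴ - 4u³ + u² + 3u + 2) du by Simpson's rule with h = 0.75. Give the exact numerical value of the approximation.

-198.6796875

h = (3 − 0)/4 = 0.75.
Nodes u₀,…,u₄ = 0, 0.75, 1.5, 2.25, 3.
f(u) = -3u⁴ - 4u³ + u² + 3u + 2: f₀=2, f₁=2.17578125, f₂=-19.9375, f₃=-108.63671875, f₄=-331.
(h/3)·[f₀ + 4f₁ + 2f₂ + 4f₃ + f₄] = 0.25·(-794.71875) = -198.6796875.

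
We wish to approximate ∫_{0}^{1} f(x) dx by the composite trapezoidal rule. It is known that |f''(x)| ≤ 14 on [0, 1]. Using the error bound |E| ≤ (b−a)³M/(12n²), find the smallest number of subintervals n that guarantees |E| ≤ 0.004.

18

Need 14/(12n²) ≤ 0.004.
n² ≥ 14/(12·0.004) = 291.667 ⇒ n ≥ 17.0783, so the smallest n is 18.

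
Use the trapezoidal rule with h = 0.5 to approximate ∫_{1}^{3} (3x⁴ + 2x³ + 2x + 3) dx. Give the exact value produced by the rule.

206.6875

h = (3 − 1)/4 = 0.5.
Nodes x₀,…,x₄ = 1, 1.5, 2, 2.5, 3.
f(x) = 3x⁴ + 2x³ + 2x + 3: f₀=10, f₁=27.9375, f₂=71, f₃=156.4375, f₄=306.
(h/2)·[f₀ + 2f₁ + 2f₂ + 2f₃ + f₄] = 0.25·(826.75) = 206.6875.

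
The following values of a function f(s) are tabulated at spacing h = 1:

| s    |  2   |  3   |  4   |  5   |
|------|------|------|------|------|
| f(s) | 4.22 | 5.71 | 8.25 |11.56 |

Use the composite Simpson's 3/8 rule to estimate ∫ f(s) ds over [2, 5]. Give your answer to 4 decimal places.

h = 1, n = 3.
(3h/8)·[y₀ + 3y₁ + 3y₂ + y₃] = 0.375·(57.66) = 21.6225.

21.6225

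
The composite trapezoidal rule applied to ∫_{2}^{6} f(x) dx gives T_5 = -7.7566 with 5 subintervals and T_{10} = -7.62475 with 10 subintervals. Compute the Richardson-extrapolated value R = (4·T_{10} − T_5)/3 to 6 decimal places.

R = (4·T_{10} − T_5) / 3 = (4·(-7.62475) − (-7.7566))/3 = (-22.74240)/3 = -7.580800.

-7.580800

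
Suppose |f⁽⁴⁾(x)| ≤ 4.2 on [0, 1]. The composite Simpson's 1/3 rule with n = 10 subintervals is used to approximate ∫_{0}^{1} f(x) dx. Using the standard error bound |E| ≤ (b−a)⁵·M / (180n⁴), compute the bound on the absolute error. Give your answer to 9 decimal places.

0.000002333

|E| ≤ (1)⁵·4.2 / (180·10⁴) = 4.2/1800000 = 0.000002333.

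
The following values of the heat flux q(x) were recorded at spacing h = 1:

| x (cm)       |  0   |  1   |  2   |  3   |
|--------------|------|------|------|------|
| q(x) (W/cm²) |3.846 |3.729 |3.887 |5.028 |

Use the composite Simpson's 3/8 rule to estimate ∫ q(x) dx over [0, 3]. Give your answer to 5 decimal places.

h = 1, n = 3.
(3h/8)·[y₀ + 3y₁ + 3y₂ + y₃] = 0.375·(31.722) = 11.89575.

11.89575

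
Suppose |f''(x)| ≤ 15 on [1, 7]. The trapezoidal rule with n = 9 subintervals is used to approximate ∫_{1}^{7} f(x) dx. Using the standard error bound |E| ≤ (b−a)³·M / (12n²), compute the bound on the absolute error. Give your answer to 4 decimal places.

|E| ≤ (6)³·15 / (12·9²) = 3240/972 = 3.3333.

3.3333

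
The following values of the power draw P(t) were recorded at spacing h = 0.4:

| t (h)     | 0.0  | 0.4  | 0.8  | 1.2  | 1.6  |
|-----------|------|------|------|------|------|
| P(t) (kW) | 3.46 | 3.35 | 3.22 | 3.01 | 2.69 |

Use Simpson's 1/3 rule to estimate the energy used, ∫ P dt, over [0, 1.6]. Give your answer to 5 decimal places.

h = 0.4, n = 4.
(h/3)·[y₀ + 4y₁ + 2y₂ + 4y₃ + y₄] = 0.133333·(38.03) = 5.07067.

5.07067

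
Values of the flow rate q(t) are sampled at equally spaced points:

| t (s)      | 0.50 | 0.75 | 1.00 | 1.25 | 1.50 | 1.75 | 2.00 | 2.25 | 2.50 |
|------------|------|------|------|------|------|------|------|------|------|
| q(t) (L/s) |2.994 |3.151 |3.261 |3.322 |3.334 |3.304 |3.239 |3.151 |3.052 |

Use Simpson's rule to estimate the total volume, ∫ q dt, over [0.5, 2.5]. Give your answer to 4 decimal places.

6.4522

h = 0.25, n = 8.
(h/3)·[y₀ + 4y₁ + 2y₂ + 4y₃ + 2y₄ + 4y₅ + 2y₆ + 4y₇ + y₈] = 0.083333·(77.426) = 6.4522.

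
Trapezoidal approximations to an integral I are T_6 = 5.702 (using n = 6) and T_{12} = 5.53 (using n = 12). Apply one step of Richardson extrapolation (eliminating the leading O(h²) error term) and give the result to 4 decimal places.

R = (4·T_{12} − T_6) / 3 = (4·5.53 − 5.702)/3 = (16.418)/3 = 5.4727.

5.4727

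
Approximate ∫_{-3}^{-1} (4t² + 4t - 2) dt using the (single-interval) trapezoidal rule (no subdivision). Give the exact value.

T = (b−a)/2 · [f(-3) + f(-1)] = 1·[22 + (-2)] = 20.

20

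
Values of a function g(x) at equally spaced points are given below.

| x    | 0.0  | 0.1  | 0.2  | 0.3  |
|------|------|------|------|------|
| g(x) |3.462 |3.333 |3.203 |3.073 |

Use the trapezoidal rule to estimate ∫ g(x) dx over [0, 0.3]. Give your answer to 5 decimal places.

0.98035

h = 0.1, n = 3.
(h/2)·[y₀ + 2y₁ + 2y₂ + y₃] = 0.05·(19.607) = 0.98035.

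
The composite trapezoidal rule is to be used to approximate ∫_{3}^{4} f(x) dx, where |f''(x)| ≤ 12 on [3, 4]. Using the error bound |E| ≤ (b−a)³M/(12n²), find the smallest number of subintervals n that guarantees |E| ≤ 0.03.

Need 12/(12n²) ≤ 0.03.
n² ≥ 12/(12·0.03) = 33.3333 ⇒ n ≥ 5.7735, so the smallest n is 6.

6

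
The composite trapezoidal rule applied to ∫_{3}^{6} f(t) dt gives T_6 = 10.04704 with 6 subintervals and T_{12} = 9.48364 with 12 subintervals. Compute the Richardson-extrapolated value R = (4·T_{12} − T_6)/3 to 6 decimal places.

R = (4·T_{12} − T_6) / 3 = (4·9.48364 − 10.04704)/3 = (27.88752)/3 = 9.295840.

9.295840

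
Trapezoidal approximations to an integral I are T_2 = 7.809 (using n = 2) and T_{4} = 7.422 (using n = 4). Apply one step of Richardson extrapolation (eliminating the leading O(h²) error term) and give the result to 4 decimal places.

R = (4·T_{4} − T_2) / 3 = (4·7.422 − 7.809)/3 = (21.879)/3 = 7.2930.

7.2930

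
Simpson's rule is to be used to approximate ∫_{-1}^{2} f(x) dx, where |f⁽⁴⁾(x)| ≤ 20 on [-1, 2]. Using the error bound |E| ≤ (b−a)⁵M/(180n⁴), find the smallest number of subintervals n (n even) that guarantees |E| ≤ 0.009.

8

Need 4860/(180n⁴) ≤ 0.009.
n⁴ ≥ 4860/(180·0.009) = 3000 ⇒ n ≥ 7.4008, so the smallest even n is 8. (n must be even for Simpson's rule.)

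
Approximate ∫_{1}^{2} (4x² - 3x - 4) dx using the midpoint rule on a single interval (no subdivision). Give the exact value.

0.5

M = (b−a)·f(1.5) = 1·(0.5) = 0.5.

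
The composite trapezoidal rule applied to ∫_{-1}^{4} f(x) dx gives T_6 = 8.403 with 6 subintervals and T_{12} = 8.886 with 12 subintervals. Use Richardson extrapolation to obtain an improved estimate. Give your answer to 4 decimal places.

9.0470

R = (4·T_{12} − T_6) / 3 = (4·8.886 − 8.403)/3 = (27.141)/3 = 9.0470.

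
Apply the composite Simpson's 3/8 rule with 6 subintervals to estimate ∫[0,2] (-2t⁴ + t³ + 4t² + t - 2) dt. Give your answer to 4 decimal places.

h = (2 − 0)/6 = 0.333333.
Nodes t₀,…,t₆ = 0, 0.333333, 0.666667, 1, 1.333333, 1.666667, 2.
f(t) = -2t⁴ + t³ + 4t² + t - 2: f₀=-2, f₁=-1.209877, f₂=0.345679, f₃=2, f₄=2.493827, f₅=-0.024691, f₆=-8.
(3h/8)·[f₀ + 3f₁ + 3f₂ + 2f₃ + 3f₄ + 3f₅ + f₆] = 0.125·(-1.185185) = -0.1481.

-0.1481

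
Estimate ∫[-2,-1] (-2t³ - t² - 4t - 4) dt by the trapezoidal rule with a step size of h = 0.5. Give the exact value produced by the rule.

7.5

h = (-1 − (-2))/2 = 0.5.
Nodes t₀,…,t₂ = -2, -1.5, -1.
f(t) = -2t³ - t² - 4t - 4: f₀=16, f₁=6.5, f₂=1.
(h/2)·[f₀ + 2f₁ + f₂] = 0.25·(30) = 7.5.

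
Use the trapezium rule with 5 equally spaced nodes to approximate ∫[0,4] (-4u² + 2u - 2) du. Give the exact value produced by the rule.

h = (4 − 0)/4 = 1.
Nodes u₀,…,u₄ = 0, 1, 2, 3, 4.
f(u) = -4u² + 2u - 2: f₀=-2, f₁=-4, f₂=-14, f₃=-32, f₄=-58.
(h/2)·[f₀ + 2f₁ + 2f₂ + 2f₃ + f₄] = 0.5·(-160) = -80.

-80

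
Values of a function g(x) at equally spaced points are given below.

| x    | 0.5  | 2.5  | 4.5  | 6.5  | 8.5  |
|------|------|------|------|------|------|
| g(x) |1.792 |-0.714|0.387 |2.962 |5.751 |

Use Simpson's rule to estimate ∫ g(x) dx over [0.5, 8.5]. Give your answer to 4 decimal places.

11.5393

h = 2, n = 4.
(h/3)·[y₀ + 4y₁ + 2y₂ + 4y₃ + y₄] = 0.666667·(17.309) = 11.5393.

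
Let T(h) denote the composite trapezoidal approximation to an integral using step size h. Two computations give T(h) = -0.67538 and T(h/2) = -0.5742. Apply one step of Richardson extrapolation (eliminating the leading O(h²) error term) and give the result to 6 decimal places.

-0.540473

R = (4·T(h/2) − T(h)) / 3 = (4·(-0.5742) − (-0.67538))/3 = (-1.62142)/3 = -0.540473.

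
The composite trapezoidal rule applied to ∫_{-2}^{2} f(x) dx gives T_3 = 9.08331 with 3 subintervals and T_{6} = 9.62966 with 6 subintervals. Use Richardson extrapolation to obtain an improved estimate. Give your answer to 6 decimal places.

R = (4·T_{6} − T_3) / 3 = (4·9.62966 − 9.08331)/3 = (29.43533)/3 = 9.811777.

9.811777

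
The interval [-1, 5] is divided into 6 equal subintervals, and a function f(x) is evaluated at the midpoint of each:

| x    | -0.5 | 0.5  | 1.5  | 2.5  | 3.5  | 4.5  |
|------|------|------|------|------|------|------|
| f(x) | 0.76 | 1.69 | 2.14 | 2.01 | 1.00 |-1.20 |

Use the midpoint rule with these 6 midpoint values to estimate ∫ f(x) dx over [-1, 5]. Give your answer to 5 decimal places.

h = 1, n = 6.
h·[y(m₁) + y(m₂) + y(m₃) + y(m₄) + y(m₅) + y(m₆)] = 1·(6.40) = 6.40000.

6.40000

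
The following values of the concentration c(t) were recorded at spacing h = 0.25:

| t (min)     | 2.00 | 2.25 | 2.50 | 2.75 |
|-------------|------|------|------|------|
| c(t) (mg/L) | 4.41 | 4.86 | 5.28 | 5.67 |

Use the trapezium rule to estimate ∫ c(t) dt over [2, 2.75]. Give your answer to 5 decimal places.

h = 0.25, n = 3.
(h/2)·[y₀ + 2y₁ + 2y₂ + y₃] = 0.125·(30.36) = 3.79500.

3.79500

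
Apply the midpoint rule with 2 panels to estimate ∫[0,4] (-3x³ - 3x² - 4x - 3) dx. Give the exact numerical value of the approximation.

h = (4 − 0)/2 = 2.
Midpoints m₁,…,m₂ = 1, 3.
f(m₁)=-13, f(m₂)=-123.
h·[f(m₁) + f(m₂)] = 2·(-136) = -272.

-272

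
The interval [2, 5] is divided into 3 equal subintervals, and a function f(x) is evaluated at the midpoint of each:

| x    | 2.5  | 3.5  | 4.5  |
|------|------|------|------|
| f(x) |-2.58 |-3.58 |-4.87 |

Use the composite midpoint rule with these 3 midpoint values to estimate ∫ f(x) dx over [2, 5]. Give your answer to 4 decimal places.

-11.0300

h = 1, n = 3.
h·[y(m₁) + y(m₂) + y(m₃)] = 1·(-11.03) = -11.0300.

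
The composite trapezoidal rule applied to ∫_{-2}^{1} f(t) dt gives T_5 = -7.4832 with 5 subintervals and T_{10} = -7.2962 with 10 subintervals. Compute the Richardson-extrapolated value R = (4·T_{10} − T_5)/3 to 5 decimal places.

R = (4·T_{10} − T_5) / 3 = (4·(-7.2962) − (-7.4832))/3 = (-21.7016)/3 = -7.23387.

-7.23387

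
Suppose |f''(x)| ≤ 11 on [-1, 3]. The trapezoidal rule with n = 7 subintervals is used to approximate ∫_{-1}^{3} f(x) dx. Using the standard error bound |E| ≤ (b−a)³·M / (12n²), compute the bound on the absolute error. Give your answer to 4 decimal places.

1.1973

|E| ≤ (4)³·11 / (12·7²) = 704/588 = 1.1973.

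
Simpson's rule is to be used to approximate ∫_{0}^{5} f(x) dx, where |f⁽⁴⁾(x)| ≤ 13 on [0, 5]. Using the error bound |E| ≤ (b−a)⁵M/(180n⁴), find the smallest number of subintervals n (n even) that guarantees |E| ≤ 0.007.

14

Need 40625/(180n⁴) ≤ 0.007.
n⁴ ≥ 40625/(180·0.007) = 32242.1 ⇒ n ≥ 13.4000, so the smallest even n is 14. (n must be even for Simpson's rule.)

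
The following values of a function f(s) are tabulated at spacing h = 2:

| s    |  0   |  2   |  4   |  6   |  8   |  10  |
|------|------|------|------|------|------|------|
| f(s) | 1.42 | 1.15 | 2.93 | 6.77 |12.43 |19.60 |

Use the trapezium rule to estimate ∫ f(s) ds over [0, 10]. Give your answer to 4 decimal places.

h = 2, n = 5.
(h/2)·[y₀ + 2y₁ + 2y₂ + 2y₃ + 2y₄ + y₅] = 1·(67.58) = 67.5800.

67.5800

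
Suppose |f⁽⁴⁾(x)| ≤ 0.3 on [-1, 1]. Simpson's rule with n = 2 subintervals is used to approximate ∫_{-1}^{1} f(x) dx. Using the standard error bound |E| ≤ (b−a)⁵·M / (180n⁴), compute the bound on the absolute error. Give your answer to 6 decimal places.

0.003333

|E| ≤ (2)⁵·0.3 / (180·2⁴) = 9.6/2880 = 0.003333.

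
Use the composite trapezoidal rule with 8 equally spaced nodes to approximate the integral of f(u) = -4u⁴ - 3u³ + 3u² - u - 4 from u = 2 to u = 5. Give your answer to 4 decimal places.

-2867.9069

h = (5 − 2)/7 = 0.428571.
Nodes u₀,…,u₇ = 2, 2.428571, 2.857143, 3.285714, 3.714286, 4.142857, 4.571429, 5.
f(u) = -4u⁴ - 3u³ + 3u² - u - 4: f₀=-82, f₁=-170.849229, f₂=-318.893794, f₃=-547.522282, f₄=-881.361933, f₅=-1348.278634, f₆=-1979.376926, f₇=-2809.
(h/2)·[f₀ + 2f₁ + 2f₂ + 2f₃ + 2f₄ + 2f₅ + 2f₆ + f₇] = 0.214286·(-13383.565598) = -2867.9069.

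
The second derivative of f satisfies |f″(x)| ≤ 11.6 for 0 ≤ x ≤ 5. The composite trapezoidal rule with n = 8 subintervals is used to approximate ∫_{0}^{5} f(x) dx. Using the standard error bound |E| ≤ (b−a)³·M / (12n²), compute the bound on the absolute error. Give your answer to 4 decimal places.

1.8880

|E| ≤ (5)³·11.6 / (12·8²) = 1450/768 = 1.8880.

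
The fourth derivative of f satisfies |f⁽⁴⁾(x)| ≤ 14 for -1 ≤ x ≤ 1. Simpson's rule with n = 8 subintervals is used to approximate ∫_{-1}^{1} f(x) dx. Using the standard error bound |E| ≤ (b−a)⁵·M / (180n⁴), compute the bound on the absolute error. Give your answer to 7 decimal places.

0.0006076

|E| ≤ (2)⁵·14 / (180·8⁴) = 448/737280 = 0.0006076.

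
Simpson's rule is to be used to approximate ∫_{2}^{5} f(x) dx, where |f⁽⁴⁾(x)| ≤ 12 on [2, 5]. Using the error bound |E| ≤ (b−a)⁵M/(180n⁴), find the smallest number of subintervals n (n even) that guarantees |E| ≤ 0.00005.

Need 2916/(180n⁴) ≤ 0.00005.
n⁴ ≥ 2916/(180·0.00005) = 324000 ⇒ n ≥ 23.8581, so the smallest even n is 24. (n must be even for Simpson's rule.)

24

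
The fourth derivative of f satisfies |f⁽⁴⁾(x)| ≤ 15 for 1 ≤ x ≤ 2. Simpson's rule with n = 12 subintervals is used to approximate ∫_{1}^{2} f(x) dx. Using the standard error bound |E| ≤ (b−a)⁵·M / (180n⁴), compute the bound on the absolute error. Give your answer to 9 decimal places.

0.000004019

|E| ≤ (1)⁵·15 / (180·12⁴) = 15/3732480 = 0.000004019.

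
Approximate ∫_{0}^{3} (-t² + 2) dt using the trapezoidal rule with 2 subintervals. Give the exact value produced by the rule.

-4.125

h = (3 − 0)/2 = 1.5.
Nodes t₀,…,t₂ = 0, 1.5, 3.
f(t) = -t² + 2: f₀=2, f₁=-0.25, f₂=-7.
(h/2)·[f₀ + 2f₁ + f₂] = 0.75·(-5.5) = -4.125.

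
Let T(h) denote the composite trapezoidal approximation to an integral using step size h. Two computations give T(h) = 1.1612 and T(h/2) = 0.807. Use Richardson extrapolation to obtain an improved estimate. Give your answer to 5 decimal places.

R = (4·T(h/2) − T(h)) / 3 = (4·0.807 − 1.1612)/3 = (2.0668)/3 = 0.68893.

0.68893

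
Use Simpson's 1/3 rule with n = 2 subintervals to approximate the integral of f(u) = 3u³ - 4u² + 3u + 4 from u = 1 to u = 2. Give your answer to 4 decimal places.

h = (2 − 1)/2 = 0.5.
Nodes u₀,…,u₂ = 1, 1.5, 2.
f(u) = 3u³ - 4u² + 3u + 4: f₀=6, f₁=9.625, f₂=18.
(h/3)·[f₀ + 4f₁ + f₂] = 0.166667·(62.5) = 10.4167.

10.4167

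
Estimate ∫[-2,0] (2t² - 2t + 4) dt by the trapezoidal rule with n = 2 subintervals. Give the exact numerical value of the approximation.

18

h = (0 − (-2))/2 = 1.
Nodes t₀,…,t₂ = -2, -1, 0.
f(t) = 2t² - 2t + 4: f₀=16, f₁=8, f₂=4.
(h/2)·[f₀ + 2f₁ + f₂] = 0.5·(36) = 18.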